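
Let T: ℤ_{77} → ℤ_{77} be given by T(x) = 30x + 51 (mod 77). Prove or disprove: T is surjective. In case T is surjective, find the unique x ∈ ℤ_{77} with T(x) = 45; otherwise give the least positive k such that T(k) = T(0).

By definition, T is surjective if every y in the codomain equals T(x) for some x in the domain.
Since gcd(30, 77) = 1, 30 is invertible modulo 77. Euclid's algorithm: 77 = 2·30 + 17, 30 = 1·17 + 13, 17 = 1·13 + 4, 13 = 3·4 + 1; back-substituting gives 1 = 18·30 − 7·77, so 30⁻¹ ≡ 18 (mod 77).
For any y ∈ ℤ_{77}, x = 18(y − 51) mod 77 satisfies T(x) = 30·18(y − 51) + 51 ≡ y (since 30·18 ≡ 1 mod 77). So every y has a preimage.
Therefore T is surjective.
Since T is surjective, we compute T⁻¹(45): solve 30x + 51 ≡ 45 (mod 77), i.e. 30x ≡ 71 (mod 77).
Multiplying by 30⁻¹ = 18 gives x ≡ 18·71 = 1278 = 16·77 + 46 ≡ 46 (mod 77).
Check: T(46) = 30·46 + 51 = 1431 = 18·77 + 45 ≡ 45 (mod 77).

46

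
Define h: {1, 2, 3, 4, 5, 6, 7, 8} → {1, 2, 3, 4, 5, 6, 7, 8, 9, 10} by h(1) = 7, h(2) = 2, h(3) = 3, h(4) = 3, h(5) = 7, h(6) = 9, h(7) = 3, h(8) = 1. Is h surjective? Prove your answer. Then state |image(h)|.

5

No element maps to 4, so h is not surjective.
The image of h is {1, 2, 3, 7, 9}, which has 5 elements.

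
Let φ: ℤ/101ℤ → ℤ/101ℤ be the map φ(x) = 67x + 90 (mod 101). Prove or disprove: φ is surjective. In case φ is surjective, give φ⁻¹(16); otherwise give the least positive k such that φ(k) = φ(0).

Since gcd(67, 101) = 1, 67 is invertible modulo 101. Euclid's algorithm: 101 = 1·67 + 34, 67 = 1·34 + 33, 34 = 1·33 + 1; back-substituting gives 1 = 98·67 − 65·101, so 67⁻¹ ≡ 98 (mod 101).
Then y ↦ 98(y − 90) is a two-sided inverse to φ, so every y ∈ ℤ/101ℤ has a preimage.
Hence φ is surjective.
Since φ is surjective, we find φ⁻¹(16): we need 67x ≡ 16 − 90 ≡ 27 (mod 101). Using 67⁻¹ = 98: x ≡ 98·27 = 2646 = 26·101 + 20, so x = 20.
Check: φ(20) = 67·20 + 90 = 1430 = 14·101 + 16 ≡ 16 (mod 101).

20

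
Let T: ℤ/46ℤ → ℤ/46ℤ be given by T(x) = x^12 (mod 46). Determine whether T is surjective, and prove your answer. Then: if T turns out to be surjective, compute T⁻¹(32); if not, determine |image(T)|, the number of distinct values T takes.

24

T(22): Repeated squaring mod 46: 22^1 ≡ 22, 22^2 ≡ 22² = 484 ≡ 24, 22^4 ≡ 24² = 576 ≡ 24, 22^8 ≡ 24² = 576 ≡ 24. Since 12 = 8 + 4, 22^12 ≡ 24·24: 24·24 = 576 ≡ 24. So 22^12 ≡ 24 (mod 46).
T(24): Repeated squaring mod 46: 24^1 ≡ 24, 24^2 ≡ 24² = 576 ≡ 24, 24^4 ≡ 24² = 576 ≡ 24, 24^8 ≡ 24² = 576 ≡ 24. Since 12 = 8 + 4, 24^12 ≡ 24·24: 24·24 = 576 ≡ 24. So 24^12 ≡ 24 (mod 46).
So T(22) = T(24) = 24 while 22 ≠ 24, thus T is not injective.
A non-injective map from the 46-element set ℤ/46ℤ to itself takes at most 45 distinct values, so it cannot be surjective. Hence T is not surjective.
Since T is not surjective, we determine |image(T)|. Computing x^12 mod 46 for each x (by repeated squaring, reducing mod 46 at every step), the values T(0), T(1), …, T(45) are: 0, 1, 2, 3, 4, 41, 6, 39, 8, 9, 36, 35, 12, 13, 32, 31, 16, 29, 18, 27, 26, 25, 24, 23, 24, 25, 26, 27, 18, 29, 16, 31, 32, 13, 12, 35, 36, 9, 8, 39, 6, 41, 4, 3, 2, 1.
The distinct values are {0, 1, 2, 3, 4, 6, 8, 9, 12, 13, 16, 18, 23, 24, 25, 26, 27, 29, 31, 32, 35, 36, 39, 41}; there are 24 of them.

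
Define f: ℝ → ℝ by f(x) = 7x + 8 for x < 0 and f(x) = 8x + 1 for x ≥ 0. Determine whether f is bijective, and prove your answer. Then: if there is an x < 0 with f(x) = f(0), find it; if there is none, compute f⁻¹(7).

-1

Both pieces are strictly increasing (slopes 7 and 8), so each is injective on its own interval.
The left piece maps (−∞, 0) onto (−∞, 8); the right piece maps [0, ∞) onto [1, ∞).
These images overlap. In particular f(0) = 1 (right piece), and solving 7x + 8 = 1 on the left piece gives x = −1 < 0.
So f(−1) = f(0) with −1 ≠ 0, and f is not injective, hence not bijective. This x = −1 is the requested value below 0.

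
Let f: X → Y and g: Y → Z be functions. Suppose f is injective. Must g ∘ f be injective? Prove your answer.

No. Take X = Y = Z = {0, 1, 2}, f = identity (injective), and g(x) = 0 for every x.
Then (g ∘ f)(0) = 0 = (g ∘ f)(2) with 0 ≠ 2, so g ∘ f is not injective.

not injective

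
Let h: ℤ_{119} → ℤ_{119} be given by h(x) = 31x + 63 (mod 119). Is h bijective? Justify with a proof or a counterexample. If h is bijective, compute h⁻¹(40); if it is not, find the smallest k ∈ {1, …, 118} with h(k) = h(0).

53

Recall that h is injective if h(a) = h(b) implies a = b.
If h(a) = h(b), then 31a ≡ 31b (mod 119). Because gcd(31, 119) = 1, we may cancel 31 to get a ≡ b (mod 119).
We now compute 31⁻¹ mod 119 explicitly. Euclid's algorithm: 119 = 3·31 + 26, 31 = 1·26 + 5, 26 = 5·5 + 1; back-substituting gives 1 = 96·31 − 25·119, so 31⁻¹ ≡ 96 (mod 119).
Then y ↦ 96(y − 63) is a two-sided inverse to h, so every y ∈ ℤ_{119} has a preimage.
So h is bijective.
Since h is bijective, we compute h⁻¹(40): solve 31x + 63 ≡ 40 (mod 119), i.e. 31x ≡ 96 (mod 119).
Multiplying by 31⁻¹ = 96 gives x ≡ 96·96 = 9216 = 77·119 + 53 ≡ 53 (mod 119).
Check: h(53) = 31·53 + 63 = 1706 = 14·119 + 40 ≡ 40 (mod 119).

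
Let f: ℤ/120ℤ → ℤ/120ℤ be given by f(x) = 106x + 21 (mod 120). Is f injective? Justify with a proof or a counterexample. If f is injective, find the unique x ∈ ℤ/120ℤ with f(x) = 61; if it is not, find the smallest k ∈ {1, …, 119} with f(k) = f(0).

60

We have gcd(106, 120) = 2 > 1. Taking s = 0 and t = 60: f(0) = 21 and f(60) = 106·60 + 21 = 6381 ≡ 21 (mod 120).
So f(0) = f(60) while 0 ≠ 60, hence f is not injective.
Since f is not injective, we find the least positive k with f(k) = f(0): this means 106k ≡ 0 (mod 120), i.e. 120 ∣ 106k. Since gcd(106, 120) = 2, dividing through by 2 this holds exactly when 60 ∣ 53k, and as gcd(53, 60) = 1, exactly when 60 ∣ k.
The smallest positive such k is 60.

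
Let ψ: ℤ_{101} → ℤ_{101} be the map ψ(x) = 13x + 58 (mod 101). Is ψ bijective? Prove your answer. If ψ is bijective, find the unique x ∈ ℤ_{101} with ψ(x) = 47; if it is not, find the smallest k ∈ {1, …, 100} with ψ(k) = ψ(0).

38

Recall: ψ is injective if ψ(x_1) = ψ(x_2) implies x_1 = x_2.
If ψ(x_1) = ψ(x_2), then 13x_1 ≡ 13x_2 (mod 101). Because gcd(13, 101) = 1, we may cancel 13 to get x_1 ≡ x_2 (mod 101).
We now compute 13⁻¹ mod 101 explicitly. Euclid's algorithm: 101 = 7·13 + 10, 13 = 1·10 + 3, 10 = 3·3 + 1; back-substituting gives 1 = 70·13 − 9·101, so 13⁻¹ ≡ 70 (mod 101).
Then y ↦ 70(y − 58) is a two-sided inverse to ψ, so every y ∈ ℤ_{101} has a preimage.
Thus ψ is bijective.
Since ψ is bijective, we compute ψ⁻¹(47): solve 13x + 58 ≡ 47 (mod 101), i.e. 13x ≡ 90 (mod 101).
Multiplying by 13⁻¹ = 70 gives x ≡ 70·90 = 6300 = 62·101 + 38 ≡ 38 (mod 101).
Check: ψ(38) = 13·38 + 58 = 552 = 5·101 + 47 ≡ 47 (mod 101).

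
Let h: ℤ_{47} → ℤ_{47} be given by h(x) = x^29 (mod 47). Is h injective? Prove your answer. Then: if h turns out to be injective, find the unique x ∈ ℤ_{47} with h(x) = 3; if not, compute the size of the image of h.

Since 47 is prime, the nonzero elements of ℤ_{47} form a cyclic group of order 46.
As gcd(29, 46) = 1, raising to the 29th power is a bijection on this group: if u^29 ≡ v^29 then (uv^{−1})^29 = 1, and the only element of order dividing gcd(29, 46) = 1 is 1, so u = v.
With h(0) = 0 this makes h injective on all of ℤ_{47}, hence bijective (finite equal-size domain and codomain). In particular h is injective.
Since h is injective, we find the preimage of 3. The inverse of x ↦ x^29 on (ℤ_{47})^× is x ↦ x^27, because 29·27 = 783 = 17·46 + 1 ≡ 1 (mod 46) and x^{46} = 1 for x ≠ 0 (Fermat). So h⁻¹(3) = 3^27 mod 47.
Repeated squaring mod 47: 3^1 ≡ 3, 3^2 ≡ 3² = 9, 3^4 ≡ 9² = 81 ≡ 34, 3^8 ≡ 34² = 1156 ≡ 28, 3^16 ≡ 28² = 784 ≡ 32. Since 27 = 16 + 8 + 2 + 1, 3^27 ≡ 32·28·9·3: 32·28 = 896 ≡ 3, then 3·9 = 27, then 27·3 = 81 ≡ 34. So 3^27 ≡ 34 (mod 47).
Hence h⁻¹(3) = 34.

34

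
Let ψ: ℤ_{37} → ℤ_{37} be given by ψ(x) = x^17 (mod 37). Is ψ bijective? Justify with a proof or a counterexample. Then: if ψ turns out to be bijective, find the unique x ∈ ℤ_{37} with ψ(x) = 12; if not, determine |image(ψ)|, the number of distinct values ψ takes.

34

Since 37 is prime, the nonzero elements of ℤ_{37} form a cyclic group of order 36.
As gcd(17, 36) = 1, raising to the 17th power is a bijection on this group: if x_1^17 ≡ x_2^17 then (x_1x_2^{−1})^17 = 1, and the only element of order dividing gcd(17, 36) = 1 is 1, so x_1 = x_2.
With ψ(0) = 0 this makes ψ injective on all of ℤ_{37}, hence bijective (finite equal-size domain and codomain). In particular ψ is bijective.
Since ψ is bijective, we find the preimage of 12. The inverse of x ↦ x^17 on (ℤ_{37})^× is x ↦ x^17, because 17·17 = 289 = 8·36 + 1 ≡ 1 (mod 36) and x^{36} = 1 for x ≠ 0 (Fermat). So ψ⁻¹(12) = 12^17 mod 37.
Repeated squaring mod 37: 12^1 ≡ 12, 12^2 ≡ 12² = 144 ≡ 33, 12^4 ≡ 33² = 1089 ≡ 16, 12^8 ≡ 16² = 256 ≡ 34, 12^16 ≡ 34² = 1156 ≡ 9. Since 17 = 16 + 1, 12^17 ≡ 9·12: 9·12 = 108 ≡ 34. So 12^17 ≡ 34 (mod 37).
Hence ψ⁻¹(12) = 34.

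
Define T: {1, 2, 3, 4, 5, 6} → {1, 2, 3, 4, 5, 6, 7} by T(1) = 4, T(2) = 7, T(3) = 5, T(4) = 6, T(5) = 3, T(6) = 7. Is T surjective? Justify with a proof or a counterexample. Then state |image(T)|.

No element maps to 1, so T is not surjective.
The image of T is {3, 4, 5, 6, 7}, which has 5 elements.

5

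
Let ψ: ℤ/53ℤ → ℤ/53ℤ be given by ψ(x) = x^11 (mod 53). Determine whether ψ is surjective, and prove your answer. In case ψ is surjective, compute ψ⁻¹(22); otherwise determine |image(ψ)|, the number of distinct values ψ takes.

45

Since 53 is prime, the nonzero elements of ℤ/53ℤ form a cyclic group of order 52.
As gcd(11, 52) = 1, raising to the 11th power is a bijection on this group: if a^11 ≡ b^11 then (ab^{−1})^11 = 1, and the only element of order dividing gcd(11, 52) = 1 is 1, so a = b.
With ψ(0) = 0 this makes ψ injective on all of ℤ/53ℤ, hence bijective (finite equal-size domain and codomain). In particular ψ is surjective.
Since ψ is surjective, we find the preimage of 22. The inverse of x ↦ x^11 on (ℤ/53ℤ)^× is x ↦ x^19, because 11·19 = 209 = 4·52 + 1 ≡ 1 (mod 52) and x^{52} = 1 for x ≠ 0 (Fermat). So ψ⁻¹(22) = 22^19 mod 53.
Repeated squaring mod 53: 22^1 ≡ 22, 22^2 ≡ 22² = 484 ≡ 7, 22^4 ≡ 7² = 49, 22^8 ≡ 49² = 2401 ≡ 16, 22^16 ≡ 16² = 256 ≡ 44. Since 19 = 16 + 2 + 1, 22^19 ≡ 44·7·22: 44·7 = 308 ≡ 43, then 43·22 = 946 ≡ 45. So 22^19 ≡ 45 (mod 53).
Hence ψ⁻¹(22) = 45.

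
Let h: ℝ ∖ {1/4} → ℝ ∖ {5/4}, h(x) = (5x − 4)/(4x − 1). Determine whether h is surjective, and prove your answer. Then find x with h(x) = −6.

For any y ≠ 5/4, solving y(4x − 1) = 5x − 4 for x gives a well-defined x ≠ 1/4. So h is surjective.
Solving h(x) = −6: cross-multiplying gives 5x − 4 = −6(4x − 1), which rearranges to 29x = 10, so x = 10/29.

10/29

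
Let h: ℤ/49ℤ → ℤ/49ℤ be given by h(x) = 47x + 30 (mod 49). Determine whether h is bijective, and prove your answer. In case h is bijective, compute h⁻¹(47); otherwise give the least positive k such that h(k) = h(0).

16

Recall: h is injective when h(s) = h(t) forces s = t.
If h(s) = h(t), then 47s ≡ 47t (mod 49). Because gcd(47, 49) = 1, we may cancel 47 to get s ≡ t (mod 49).
We now compute 47⁻¹ mod 49 explicitly. Euclid's algorithm: 49 = 1·47 + 2, 47 = 23·2 + 1; back-substituting gives 1 = 24·47 − 23·49, so 47⁻¹ ≡ 24 (mod 49).
For any y ∈ ℤ/49ℤ, x = 24(y − 30) mod 49 satisfies h(x) = 47·24(y − 30) + 30 ≡ y (since 47·24 ≡ 1 mod 49). So every y has a preimage.
Hence h is bijective.
Since h is bijective, we find h⁻¹(47): we need 47x ≡ 47 − 30 ≡ 17 (mod 49). Using 47⁻¹ = 24: x ≡ 24·17 = 408 = 8·49 + 16, so x = 16.
Check: h(16) = 47·16 + 30 = 782 = 15·49 + 47 ≡ 47 (mod 49).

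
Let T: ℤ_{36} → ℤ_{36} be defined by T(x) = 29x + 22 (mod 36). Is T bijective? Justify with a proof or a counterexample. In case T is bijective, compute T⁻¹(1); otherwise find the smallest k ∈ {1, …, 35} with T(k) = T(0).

Suppose T(s) = T(t) in ℤ_{36}. Then 29s + 22 ≡ 29t + 22 (mod 36), therefore 29(s − t) ≡ 0 (mod 36).
Since gcd(29, 36) = 1, 29 is invertible modulo 36, hence s − t ≡ 0 (mod 36), i.e. s = t.
We now compute 29⁻¹ mod 36 explicitly. Euclid's algorithm: 36 = 1·29 + 7, 29 = 4·7 + 1; back-substituting gives 1 = 5·29 − 4·36, so 29⁻¹ ≡ 5 (mod 36).
Then y ↦ 5(y − 22) is a two-sided inverse to T, so every y ∈ ℤ_{36} has a preimage.
Hence T is bijective.
Since T is bijective, we compute T⁻¹(1): solve 29x + 22 ≡ 1 (mod 36), i.e. 29x ≡ 15 (mod 36).
Multiplying by 29⁻¹ = 5 gives x ≡ 5·15 = 75 = 2·36 + 3 ≡ 3 (mod 36).
Check: T(3) = 29·3 + 22 = 109 = 3·36 + 1 ≡ 1 (mod 36).

3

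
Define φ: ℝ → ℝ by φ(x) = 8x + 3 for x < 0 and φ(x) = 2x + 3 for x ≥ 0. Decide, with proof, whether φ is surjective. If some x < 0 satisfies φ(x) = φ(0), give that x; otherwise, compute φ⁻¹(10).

Both pieces are strictly increasing (slopes 8 and 2), so each is injective on its own interval.
The left piece maps (−∞, 0) onto (−∞, 3); the right piece maps [0, ∞) onto [3, ∞).
These images together cover ℝ, so φ is surjective.
Because the two images are disjoint, no x < 0 has φ(x) = φ(0), so we compute φ⁻¹(10): 10 lies in [3, ∞), so solve 2x + 3 = 10: x = (10 − 3)/2 = 7/2.

7/2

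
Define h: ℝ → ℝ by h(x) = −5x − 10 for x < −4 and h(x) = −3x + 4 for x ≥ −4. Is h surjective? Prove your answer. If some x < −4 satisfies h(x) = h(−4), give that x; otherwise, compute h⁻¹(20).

-26/5

Both pieces are strictly decreasing (slopes −5 and −3), so each is injective on its own interval.
The left piece maps (−∞, −4) onto (10, ∞); the right piece maps [−4, ∞) onto (−∞, 16].
The union (10, ∞) ∪ (−∞, 16] covers ℝ, so h is surjective.
For the follow-up: the images overlap, so an x < −4 with h(x) = h(−4) exists. h(−4) = 16; solving −5x − 10 = 16 for x < −4 gives x = (16 + 10)/(−5) = −26/5.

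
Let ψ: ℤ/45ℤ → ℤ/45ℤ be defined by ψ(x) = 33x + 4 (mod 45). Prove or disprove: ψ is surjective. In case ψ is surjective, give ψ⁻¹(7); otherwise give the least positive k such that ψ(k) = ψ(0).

Since gcd(33, 45) = 3, we have 33x ≡ 0 (mod 3) for all x, so ψ(x) ≡ 1 (mod 3).
But 0 ≢ 1 (mod 3), so 0 ∈ ℤ/45ℤ has no preimage. Hence ψ is not surjective.
Since ψ is not surjective, we find the least positive k with ψ(k) = ψ(0): this means 33k ≡ 0 (mod 45), i.e. 45 ∣ 33k. Since gcd(33, 45) = 3, dividing through by 3 this holds exactly when 15 ∣ 11k, and as gcd(11, 15) = 1, exactly when 15 ∣ k.
The smallest positive such k is 15.

15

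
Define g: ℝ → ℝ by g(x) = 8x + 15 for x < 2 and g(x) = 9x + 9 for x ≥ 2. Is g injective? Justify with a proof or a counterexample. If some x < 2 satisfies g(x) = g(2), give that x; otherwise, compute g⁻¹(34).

Both pieces are strictly increasing (slopes 8 and 9), so each is injective on its own interval.
The left piece maps (−∞, 2) onto (−∞, 31); the right piece maps [2, ∞) onto [27, ∞).
These images overlap. In particular g(2) = 27 (right piece), and solving 8x + 15 = 27 on the left piece gives x = 3/2 < 2.
So g(3/2) = g(2) with 3/2 ≠ 2, and g is not injective. This x = 3/2 is the requested value below 2.

3/2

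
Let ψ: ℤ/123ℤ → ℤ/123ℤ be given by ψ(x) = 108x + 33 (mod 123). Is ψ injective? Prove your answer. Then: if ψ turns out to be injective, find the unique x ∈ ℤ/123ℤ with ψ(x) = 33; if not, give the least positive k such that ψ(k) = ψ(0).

We have gcd(108, 123) = 3 > 1. Taking x_1 = 0 and x_2 = 41: ψ(0) = 33 and ψ(41) = 108·41 + 33 = 4461 ≡ 33 (mod 123).
So ψ(0) = ψ(41) while 0 ≠ 41, so ψ is not injective.
Since ψ is not injective, we find the least positive k with ψ(k) = ψ(0): this means 108k ≡ 0 (mod 123), i.e. 123 ∣ 108k. Since gcd(108, 123) = 3, dividing through by 3 this holds exactly when 41 ∣ 36k, and as gcd(36, 41) = 1, exactly when 41 ∣ k.
The smallest positive such k is 41.

41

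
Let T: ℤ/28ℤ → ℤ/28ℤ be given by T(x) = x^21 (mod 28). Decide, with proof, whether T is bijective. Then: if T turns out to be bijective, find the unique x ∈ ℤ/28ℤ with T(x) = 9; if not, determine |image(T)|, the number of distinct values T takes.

T(2): Repeated squaring mod 28: 2^1 ≡ 2, 2^2 ≡ 2² = 4, 2^4 ≡ 4² = 16, 2^8 ≡ 16² = 256 ≡ 4, 2^16 ≡ 4² = 16. Since 21 = 16 + 4 + 1, 2^21 ≡ 16·16·2: 16·16 = 256 ≡ 4, then 4·2 = 8. So 2^21 ≡ 8 (mod 28).
T(4): Repeated squaring mod 28: 4^1 ≡ 4, 4^2 ≡ 4² = 16, 4^4 ≡ 16² = 256 ≡ 4, 4^8 ≡ 4² = 16, 4^16 ≡ 16² = 256 ≡ 4. Since 21 = 16 + 4 + 1, 4^21 ≡ 4·4·4: 4·4 = 16, then 16·4 = 64 ≡ 8. So 4^21 ≡ 8 (mod 28).
So T(2) = T(4) = 8 while 2 ≠ 4, therefore T is not injective, hence not bijective.
Since T is not bijective, we determine |image(T)|. Computing x^21 mod 28 for each x (by repeated squaring, reducing mod 28 at every step), the values T(0), T(1), …, T(27) are: 0, 1, 8, 27, 8, 13, 20, 7, 8, 1, 20, 15, 20, 13, 0, 15, 8, 13, 8, 27, 20, 21, 8, 15, 20, 1, 20, 27.
The distinct values are {0, 1, 7, 8, 13, 15, 20, 21, 27}; there are 9 of them.

9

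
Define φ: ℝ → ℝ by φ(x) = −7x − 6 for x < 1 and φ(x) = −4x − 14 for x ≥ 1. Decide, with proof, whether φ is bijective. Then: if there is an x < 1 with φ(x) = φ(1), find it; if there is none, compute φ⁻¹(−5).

-1/7

Both pieces are strictly decreasing (slopes −7 and −4), so each is injective on its own interval.
The left piece maps (−∞, 1) onto (−13, ∞); the right piece maps [1, ∞) onto (−∞, −18].
The images leave a gap (−13 has no preimage), so φ is not surjective, hence not bijective.
Because the two images are disjoint, no x < 1 has φ(x) = φ(1), so we compute φ⁻¹(−5): −5 lies in (−13, ∞), so solve −7x − 6 = −5: x = (−5 + 6)/(−7) = −1/7.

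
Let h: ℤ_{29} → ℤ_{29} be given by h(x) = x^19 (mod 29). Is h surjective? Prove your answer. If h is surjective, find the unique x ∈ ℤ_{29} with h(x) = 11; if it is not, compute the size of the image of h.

26

Since 29 is prime, the nonzero elements of ℤ_{29} form a cyclic group of order 28.
As gcd(19, 28) = 1, raising to the 19th power is a bijection on this group: if a^19 ≡ b^19 then (ab^{−1})^19 = 1, and the only element of order dividing gcd(19, 28) = 1 is 1, so a = b.
With h(0) = 0 this makes h injective on all of ℤ_{29}, hence bijective (finite equal-size domain and codomain). In particular h is surjective.
Since h is surjective, we find the preimage of 11. The inverse of x ↦ x^19 on (ℤ_{29})^× is x ↦ x^3, because 19·3 = 57 = 2·28 + 1 ≡ 1 (mod 28) and x^{28} = 1 for x ≠ 0 (Fermat). So h⁻¹(11) = 11^3 mod 29.
Repeated squaring mod 29: 11^1 ≡ 11, 11^2 ≡ 11² = 121 ≡ 5. Since 3 = 2 + 1, 11^3 ≡ 5·11: 5·11 = 55 ≡ 26. So 11^3 ≡ 26 (mod 29).
Hence h⁻¹(11) = 26.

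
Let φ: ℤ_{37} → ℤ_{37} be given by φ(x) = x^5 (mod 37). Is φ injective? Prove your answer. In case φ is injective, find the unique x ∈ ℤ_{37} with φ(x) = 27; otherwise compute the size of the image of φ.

Since 37 is prime, the nonzero elements of ℤ_{37} form a cyclic group of order 36.
As gcd(5, 36) = 1, raising to the 5th power is a bijection on this group: if a^5 ≡ b^5 then (ab^{−1})^5 = 1, and the only element of order dividing gcd(5, 36) = 1 is 1, so a = b.
With φ(0) = 0 this makes φ injective on all of ℤ_{37}, hence bijective (finite equal-size domain and codomain). In particular φ is injective.
Since φ is injective, we find the preimage of 27. The inverse of x ↦ x^5 on (ℤ_{37})^× is x ↦ x^29, because 5·29 = 145 = 4·36 + 1 ≡ 1 (mod 36) and x^{36} = 1 for x ≠ 0 (Fermat). So φ⁻¹(27) = 27^29 mod 37.
Repeated squaring mod 37: 27^1 ≡ 27, 27^2 ≡ 27² = 729 ≡ 26, 27^4 ≡ 26² = 676 ≡ 10, 27^8 ≡ 10² = 100 ≡ 26, 27^16 ≡ 26² = 676 ≡ 10. Since 29 = 16 + 8 + 4 + 1, 27^29 ≡ 10·26·10·27: 10·26 = 260 ≡ 1, then 1·10 = 10, then 10·27 = 270 ≡ 11. So 27^29 ≡ 11 (mod 37).
Hence φ⁻¹(27) = 11.

11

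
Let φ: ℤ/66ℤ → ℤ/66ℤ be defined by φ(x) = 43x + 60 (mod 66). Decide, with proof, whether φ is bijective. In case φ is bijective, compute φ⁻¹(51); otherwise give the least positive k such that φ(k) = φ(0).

Suppose φ(x_1) = φ(x_2) in ℤ/66ℤ. Then 43x_1 + 60 ≡ 43x_2 + 60 (mod 66), thus 43(x_1 − x_2) ≡ 0 (mod 66).
Since gcd(43, 66) = 1, 43 is invertible modulo 66, thus x_1 − x_2 ≡ 0 (mod 66), i.e. x_1 = x_2.
We now compute 43⁻¹ mod 66 explicitly. Euclid's algorithm: 66 = 1·43 + 23, 43 = 1·23 + 20, 23 = 1·20 + 3, 20 = 6·3 + 2, 3 = 1·2 + 1; back-substituting gives 1 = 43·43 − 28·66, so 43⁻¹ ≡ 43 (mod 66).
For any y ∈ ℤ/66ℤ, x = 43(y − 60) mod 66 satisfies φ(x) = 43·43(y − 60) + 60 ≡ y (since 43·43 ≡ 1 mod 66). So every y has a preimage.
Thus φ is bijective.
Since φ is bijective, we find φ⁻¹(51): we need 43x ≡ 51 − 60 ≡ 57 (mod 66). Using 43⁻¹ = 43: x ≡ 43·57 = 2451 = 37·66 + 9, so x = 9.
Check: φ(9) = 43·9 + 60 = 447 = 6·66 + 51 ≡ 51 (mod 66).

9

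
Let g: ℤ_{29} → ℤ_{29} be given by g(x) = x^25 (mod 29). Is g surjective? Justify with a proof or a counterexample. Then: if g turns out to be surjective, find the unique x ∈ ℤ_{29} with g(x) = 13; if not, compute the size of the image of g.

Since 29 is prime, the nonzero elements of ℤ_{29} form a cyclic group of order 28.
As gcd(25, 28) = 1, raising to the 25th power is a bijection on this group: if x_1^25 ≡ x_2^25 then (x_1x_2^{−1})^25 = 1, and the only element of order dividing gcd(25, 28) = 1 is 1, so x_1 = x_2.
With g(0) = 0 this makes g injective on all of ℤ_{29}, hence bijective (finite equal-size domain and codomain). In particular g is surjective.
Since g is surjective, we find the preimage of 13. The inverse of x ↦ x^25 on (ℤ_{29})^× is x ↦ x^9, because 25·9 = 225 = 8·28 + 1 ≡ 1 (mod 28) and x^{28} = 1 for x ≠ 0 (Fermat). So g⁻¹(13) = 13^9 mod 29.
Repeated squaring mod 29: 13^1 ≡ 13, 13^2 ≡ 13² = 169 ≡ 24, 13^4 ≡ 24² = 576 ≡ 25, 13^8 ≡ 25² = 625 ≡ 16. Since 9 = 8 + 1, 13^9 ≡ 16·13: 16·13 = 208 ≡ 5. So 13^9 ≡ 5 (mod 29).
Hence g⁻¹(13) = 5.

5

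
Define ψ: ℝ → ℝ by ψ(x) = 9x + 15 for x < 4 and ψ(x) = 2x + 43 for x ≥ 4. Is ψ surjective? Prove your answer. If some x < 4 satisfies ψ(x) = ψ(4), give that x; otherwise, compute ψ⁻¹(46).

Both pieces are strictly increasing (slopes 9 and 2), so each is injective on its own interval.
The left piece maps (−∞, 4) onto (−∞, 51); the right piece maps [4, ∞) onto [51, ∞).
These images together cover ℝ, so ψ is surjective.
Because the two images are disjoint, no x < 4 has ψ(x) = ψ(4), so we compute ψ⁻¹(46): 46 lies in (−∞, 51), so solve 9x + 15 = 46: x = (46 − 15)/9 = 31/9.

31/9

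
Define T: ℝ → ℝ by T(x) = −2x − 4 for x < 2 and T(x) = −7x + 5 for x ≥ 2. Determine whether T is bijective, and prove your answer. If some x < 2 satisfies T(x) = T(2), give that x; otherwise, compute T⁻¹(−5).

1/2

Both pieces are strictly decreasing (slopes −2 and −7), so each is injective on its own interval.
The left piece maps (−∞, 2) onto (−8, ∞); the right piece maps [2, ∞) onto (−∞, −9].
The images leave a gap (−8 has no preimage), so T is not surjective, hence not bijective.
Because the two images are disjoint, no x < 2 has T(x) = T(2), so we compute T⁻¹(−5): −5 lies in (−8, ∞), so solve −2x − 4 = −5: x = (−5 + 4)/(−2) = 1/2.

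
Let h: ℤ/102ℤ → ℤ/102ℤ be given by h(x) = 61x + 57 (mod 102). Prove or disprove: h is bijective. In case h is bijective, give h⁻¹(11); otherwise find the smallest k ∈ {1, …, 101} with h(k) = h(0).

Suppose h(u) = h(v) in ℤ/102ℤ. Then 61u + 57 ≡ 61v + 57 (mod 102), so 61(u − v) ≡ 0 (mod 102).
Since gcd(61, 102) = 1, 61 is invertible modulo 102, so u − v ≡ 0 (mod 102), i.e. u = v.
We now compute 61⁻¹ mod 102 explicitly. Euclid's algorithm: 102 = 1·61 + 41, 61 = 1·41 + 20, 41 = 2·20 + 1; back-substituting gives 1 = 97·61 − 58·102, so 61⁻¹ ≡ 97 (mod 102).
Then y ↦ 97(y − 57) is a two-sided inverse to h, so every y ∈ ℤ/102ℤ has a preimage.
Thus h is bijective.
Since h is bijective, we compute h⁻¹(11): solve 61x + 57 ≡ 11 (mod 102), i.e. 61x ≡ 56 (mod 102).
Multiplying by 61⁻¹ = 97 gives x ≡ 97·56 = 5432 = 53·102 + 26 ≡ 26 (mod 102).
Check: h(26) = 61·26 + 57 = 1643 = 16·102 + 11 ≡ 11 (mod 102).

26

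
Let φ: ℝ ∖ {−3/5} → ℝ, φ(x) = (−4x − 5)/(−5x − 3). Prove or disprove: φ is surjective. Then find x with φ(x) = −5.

If φ(x) = 4/5, cross-multiplying gives −5(−4x − 5) = −4(−5x − 3), which simplifies to 25 = 12 — false.  So 4/5 has no preimage and φ is not surjective.
Solving φ(x) = −5: cross-multiplying gives −4x − 5 = −5(−5x − 3), which rearranges to −29x = 20, so x = −20/29.

-20/29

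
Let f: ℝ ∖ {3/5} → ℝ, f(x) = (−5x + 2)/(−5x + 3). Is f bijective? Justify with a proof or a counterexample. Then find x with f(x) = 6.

If f(x) = 1, cross-multiplying gives −5(−5x + 2) = −5(−5x + 3), which simplifies to −10 = −15 — false.  So 1 has no preimage and f is not surjective.
Thus f is not bijective.
Solving f(x) = 6: cross-multiplying gives −5x + 2 = 6(−5x + 3), which rearranges to 25x = 16, so x = 16/25.

16/25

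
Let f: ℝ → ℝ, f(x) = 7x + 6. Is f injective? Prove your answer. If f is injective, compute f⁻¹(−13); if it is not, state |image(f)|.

-19/7

Suppose f(x_1) = f(x_2). Then 7x_1 + 6 = 7x_2 + 6, thus 7x_1 = 7x_2, thus x_1 = x_2.
So f is injective.
Since f is injective, we compute f⁻¹(−13) = (−13 − 6)/7 = −19/7.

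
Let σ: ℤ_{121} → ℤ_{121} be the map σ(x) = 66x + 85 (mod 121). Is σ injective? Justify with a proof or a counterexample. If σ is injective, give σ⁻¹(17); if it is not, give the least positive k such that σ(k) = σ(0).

11

We have gcd(66, 121) = 11 > 1. Taking u = 0 and v = 11: σ(0) = 85 and σ(11) = 66·11 + 85 = 811 ≡ 85 (mod 121).
So σ(0) = σ(11) while 0 ≠ 11, therefore σ is not injective.
Since σ is not injective, we find the least positive k with σ(k) = σ(0): this means 66k ≡ 0 (mod 121), i.e. 121 ∣ 66k. Since gcd(66, 121) = 11, dividing through by 11 this holds exactly when 11 ∣ 6k, and as gcd(6, 11) = 1, exactly when 11 ∣ k.
The smallest positive such k is 11.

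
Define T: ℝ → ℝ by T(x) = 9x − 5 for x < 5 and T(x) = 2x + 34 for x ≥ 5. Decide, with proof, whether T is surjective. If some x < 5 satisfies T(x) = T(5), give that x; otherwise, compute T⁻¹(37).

14/3

Both pieces are strictly increasing (slopes 9 and 2), so each is injective on its own interval.
The left piece maps (−∞, 5) onto (−∞, 40); the right piece maps [5, ∞) onto [44, ∞).
The union (−∞, 40) ∪ [44, ∞) omits the interval between 40 and 44; in particular 40 has no preimage. So T is not surjective.
Because the two images are disjoint, no x < 5 has T(x) = T(5), so we compute T⁻¹(37): 37 lies in (−∞, 40), so solve 9x − 5 = 37: x = (37 + 5)/9 = 14/3.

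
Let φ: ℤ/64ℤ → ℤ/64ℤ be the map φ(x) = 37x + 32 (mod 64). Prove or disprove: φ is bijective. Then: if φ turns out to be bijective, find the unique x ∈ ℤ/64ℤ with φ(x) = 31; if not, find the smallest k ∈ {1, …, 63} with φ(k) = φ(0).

By definition, φ is injective if φ(s) = φ(t) implies s = t.
If φ(s) = φ(t), then 37s ≡ 37t (mod 64). Because gcd(37, 64) = 1, we may cancel 37 to get s ≡ t (mod 64).
We now compute 37⁻¹ mod 64 explicitly. Euclid's algorithm: 64 = 1·37 + 27, 37 = 1·27 + 10, 27 = 2·10 + 7, 10 = 1·7 + 3, 7 = 2·3 + 1; back-substituting gives 1 = 45·37 − 26·64, so 37⁻¹ ≡ 45 (mod 64).
Then y ↦ 45(y − 32) is a two-sided inverse to φ, so every y ∈ ℤ/64ℤ has a preimage.
Therefore φ is bijective.
Since φ is bijective, we find φ⁻¹(31): we need 37x ≡ 31 − 32 ≡ 63 (mod 64). Using 37⁻¹ = 45: x ≡ 45·63 = 2835 = 44·64 + 19, so x = 19.
Check: φ(19) = 37·19 + 32 = 735 = 11·64 + 31 ≡ 31 (mod 64).

19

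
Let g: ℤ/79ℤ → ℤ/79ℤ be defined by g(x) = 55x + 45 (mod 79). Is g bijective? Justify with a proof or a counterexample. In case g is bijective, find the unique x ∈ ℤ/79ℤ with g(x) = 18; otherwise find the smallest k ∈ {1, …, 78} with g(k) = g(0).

Recall that g is injective when g(x_1) = g(x_2) forces x_1 = x_2.
If g(x_1) = g(x_2), then 55x_1 ≡ 55x_2 (mod 79). Because gcd(55, 79) = 1, we may cancel 55 to get x_1 ≡ x_2 (mod 79).
We now compute 55⁻¹ mod 79 explicitly. Euclid's algorithm: 79 = 1·55 + 24, 55 = 2·24 + 7, 24 = 3·7 + 3, 7 = 2·3 + 1; back-substituting gives 1 = 23·55 − 16·79, so 55⁻¹ ≡ 23 (mod 79).
Then y ↦ 23(y − 45) is a two-sided inverse to g, so every y ∈ ℤ/79ℤ has a preimage.
Thus g is bijective.
Since g is bijective, we compute g⁻¹(18): solve 55x + 45 ≡ 18 (mod 79), i.e. 55x ≡ 52 (mod 79).
Multiplying by 55⁻¹ = 23 gives x ≡ 23·52 = 1196 = 15·79 + 11 ≡ 11 (mod 79).
Check: g(11) = 55·11 + 45 = 650 = 8·79 + 18 ≡ 18 (mod 79).

11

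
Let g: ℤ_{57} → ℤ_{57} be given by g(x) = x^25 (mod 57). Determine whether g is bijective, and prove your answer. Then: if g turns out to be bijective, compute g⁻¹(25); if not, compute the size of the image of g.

Computing x^25 mod 57 for each x (by repeated squaring, reducing mod 57 at every step), the values g(0), g(1), …, g(56) are: 0, 1, 14, 21, 25, 35, 9, 7, 8, 42, 34, 11, 12, 10, 41, 51, 55, 5, 18, 19, 20, 33, 40, 44, 54, 28, 26, 27, 4, 53, 30, 31, 29, 3, 13, 17, 24, 37, 38, 39, 52, 2, 6, 16, 47, 45, 46, 23, 15, 49, 50, 48, 22, 32, 36, 43, 56.
Every element of ℤ_{57} appears exactly once in this list, so g is a bijection, and in particular bijective.
Since g is bijective, we read off the preimage of 25 from the same table: g(4) = 25, so g⁻¹(25) = 4.

4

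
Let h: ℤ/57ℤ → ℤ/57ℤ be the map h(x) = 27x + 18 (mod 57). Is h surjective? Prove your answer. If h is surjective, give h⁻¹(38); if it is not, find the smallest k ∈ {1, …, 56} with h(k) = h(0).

Since gcd(27, 57) = 3, we have 27x ≡ 0 (mod 3) for all x, so h(x) ≡ 0 (mod 3).
But 1 ≢ 0 (mod 3), so 1 ∈ ℤ/57ℤ has no preimage. So h is not surjective.
Since h is not surjective, we find the least positive k with h(k) = h(0): this means 27k ≡ 0 (mod 57), i.e. 57 ∣ 27k. Since gcd(27, 57) = 3, dividing through by 3 this holds exactly when 19 ∣ 9k, and as gcd(9, 19) = 1, exactly when 19 ∣ k.
The smallest positive such k is 19.

19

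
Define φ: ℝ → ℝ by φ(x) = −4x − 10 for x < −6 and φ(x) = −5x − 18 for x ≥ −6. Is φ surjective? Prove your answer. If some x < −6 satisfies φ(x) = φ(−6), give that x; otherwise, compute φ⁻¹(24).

Both pieces are strictly decreasing (slopes −4 and −5), so each is injective on its own interval.
The left piece maps (−∞, −6) onto (14, ∞); the right piece maps [−6, ∞) onto (−∞, 12].
The union (14, ∞) ∪ (−∞, 12] omits the interval between 14 and 12; in particular 14 has no preimage. So φ is not surjective.
Because the two images are disjoint, no x < −6 has φ(x) = φ(−6), so we compute φ⁻¹(24): 24 lies in (14, ∞), so solve −4x − 10 = 24: x = (24 + 10)/(−4) = −17/2.

-17/2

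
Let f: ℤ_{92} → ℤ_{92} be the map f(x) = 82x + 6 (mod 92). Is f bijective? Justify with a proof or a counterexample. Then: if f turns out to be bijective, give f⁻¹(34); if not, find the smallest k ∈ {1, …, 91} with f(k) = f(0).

By definition, f is injective when f(a) = f(b) forces a = b.
We have gcd(82, 92) = 2 > 1. Taking a = 0 and b = 46: f(0) = 6 and f(46) = 82·46 + 6 = 3778 ≡ 6 (mod 92).
So f(0) = f(46) while 0 ≠ 46, so f is not injective, hence not bijective.
Since f is not bijective, we find the least positive k with f(k) = f(0): this means 82k ≡ 0 (mod 92), i.e. 92 ∣ 82k. Since gcd(82, 92) = 2, dividing through by 2 this holds exactly when 46 ∣ 41k, and as gcd(41, 46) = 1, exactly when 46 ∣ k.
The smallest positive such k is 46.

46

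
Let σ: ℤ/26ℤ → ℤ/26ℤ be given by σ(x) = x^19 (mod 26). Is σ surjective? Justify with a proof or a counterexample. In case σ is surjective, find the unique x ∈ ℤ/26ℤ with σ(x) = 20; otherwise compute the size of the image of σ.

6

Computing x^19 mod 26 for each x (by repeated squaring, reducing mod 26 at every step), the values σ(0), σ(1), …, σ(25) are: 0, 1, 24, 3, 4, 21, 20, 19, 18, 9, 10, 15, 12, 13, 14, 11, 16, 17, 8, 7, 6, 5, 22, 23, 2, 25.
Every element of ℤ/26ℤ appears exactly once in this list, so σ is a bijection, and in particular surjective.
Since σ is surjective, we read off the preimage of 20 from the same table: σ(6) = 20, so σ⁻¹(20) = 6.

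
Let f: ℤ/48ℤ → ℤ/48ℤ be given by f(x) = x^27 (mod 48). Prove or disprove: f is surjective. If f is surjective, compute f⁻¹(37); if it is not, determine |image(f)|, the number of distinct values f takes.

27

f(0) = 0^27 = 0.
f(6): Repeated squaring mod 48: 6^1 ≡ 6, 6^2 ≡ 6² = 36, 6^4 ≡ 36² = 1296 ≡ 0, 6^8 ≡ 0² = 0, 6^16 ≡ 0² = 0. Since 27 = 16 + 8 + 2 + 1, 6^27 ≡ 0·0·36·6: 0·0 = 0, then 0·36 = 0, then 0·6 = 0. So 6^27 ≡ 0 (mod 48).
So f(0) = f(6) = 0 while 0 ≠ 6, thus f is not injective.
A non-injective map from the 48-element set ℤ/48ℤ to itself takes at most 47 distinct values, so it cannot be surjective. Therefore f is not surjective.
Since f is not surjective, we determine |image(f)|. Computing x^27 mod 48 for each x (by repeated squaring, reducing mod 48 at every step), the values f(0), f(1), …, f(47) are: 0, 1, 32, 27, 16, 29, 0, 7, 32, 9, 16, 35, 0, 37, 32, 15, 16, 17, 0, 43, 32, 45, 16, 23, 0, 25, 32, 3, 16, 5, 0, 31, 32, 33, 16, 11, 0, 13, 32, 39, 16, 41, 0, 19, 32, 21, 16, 47.
The distinct values are {0, 1, 3, 5, 7, 9, 11, 13, 15, 16, 17, 19, 21, 23, 25, 27, 29, 31, 32, 33, 35, 37, 39, 41, 43, 45, 47}; there are 27 of them.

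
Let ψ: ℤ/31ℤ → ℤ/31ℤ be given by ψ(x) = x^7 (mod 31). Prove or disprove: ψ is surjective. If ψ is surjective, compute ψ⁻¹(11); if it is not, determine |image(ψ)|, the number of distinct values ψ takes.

Since 31 is prime, the nonzero elements of ℤ/31ℤ form a cyclic group of order 30.
As gcd(7, 30) = 1, raising to the 7th power is a bijection on this group: if x_1^7 ≡ x_2^7 then (x_1x_2^{−1})^7 = 1, and the only element of order dividing gcd(7, 30) = 1 is 1, so x_1 = x_2.
With ψ(0) = 0 this makes ψ injective on all of ℤ/31ℤ, hence bijective (finite equal-size domain and codomain). In particular ψ is surjective.
Since ψ is surjective, we find the preimage of 11. The inverse of x ↦ x^7 on (ℤ/31ℤ)^× is x ↦ x^13, because 7·13 = 91 = 3·30 + 1 ≡ 1 (mod 30) and x^{30} = 1 for x ≠ 0 (Fermat). So ψ⁻¹(11) = 11^13 mod 31.
Repeated squaring mod 31: 11^1 ≡ 11, 11^2 ≡ 11² = 121 ≡ 28, 11^4 ≡ 28² = 784 ≡ 9, 11^8 ≡ 9² = 81 ≡ 19. Since 13 = 8 + 4 + 1, 11^13 ≡ 19·9·11: 19·9 = 171 ≡ 16, then 16·11 = 176 ≡ 21. So 11^13 ≡ 21 (mod 31).
Hence ψ⁻¹(11) = 21.

21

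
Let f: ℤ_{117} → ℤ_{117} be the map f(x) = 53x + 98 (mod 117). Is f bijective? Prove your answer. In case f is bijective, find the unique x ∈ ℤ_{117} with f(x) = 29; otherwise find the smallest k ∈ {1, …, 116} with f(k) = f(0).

By definition, injectivity means: for all s, t in the domain, f(s) = f(t) implies s = t.
Suppose f(s) = f(t) in ℤ_{117}. Then 53s + 98 ≡ 53t + 98 (mod 117), hence 53(s − t) ≡ 0 (mod 117).
Since gcd(53, 117) = 1, 53 is invertible modulo 117, hence s − t ≡ 0 (mod 117), i.e. s = t.
We now compute 53⁻¹ mod 117 explicitly. Euclid's algorithm: 117 = 2·53 + 11, 53 = 4·11 + 9, 11 = 1·9 + 2, 9 = 4·2 + 1; back-substituting gives 1 = 53·53 − 24·117, so 53⁻¹ ≡ 53 (mod 117).
Then y ↦ 53(y − 98) is a two-sided inverse to f, so every y ∈ ℤ_{117} has a preimage.
Thus f is bijective.
Since f is bijective, we compute f⁻¹(29): solve 53x + 98 ≡ 29 (mod 117), i.e. 53x ≡ 48 (mod 117).
Multiplying by 53⁻¹ = 53 gives x ≡ 53·48 = 2544 = 21·117 + 87 ≡ 87 (mod 117).
Check: f(87) = 53·87 + 98 = 4709 = 40·117 + 29 ≡ 29 (mod 117).

87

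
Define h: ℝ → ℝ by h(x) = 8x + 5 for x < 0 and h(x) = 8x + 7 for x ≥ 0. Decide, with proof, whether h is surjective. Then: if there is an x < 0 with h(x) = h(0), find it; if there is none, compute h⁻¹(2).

-3/8

Both pieces are strictly increasing (slopes 8 and 8), so each is injective on its own interval.
The left piece maps (−∞, 0) onto (−∞, 5); the right piece maps [0, ∞) onto [7, ∞).
The union (−∞, 5) ∪ [7, ∞) omits the interval between 5 and 7; in particular 5 has no preimage. So h is not surjective.
Because the two images are disjoint, no x < 0 has h(x) = h(0), so we compute h⁻¹(2): 2 lies in (−∞, 5), so solve 8x + 5 = 2: x = (2 − 5)/8 = −3/8.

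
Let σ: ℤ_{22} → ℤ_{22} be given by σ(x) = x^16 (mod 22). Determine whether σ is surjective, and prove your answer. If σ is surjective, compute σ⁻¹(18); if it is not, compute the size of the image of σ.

12

σ(10): Repeated squaring mod 22: 10^1 ≡ 10, 10^2 ≡ 10² = 100 ≡ 12, 10^4 ≡ 12² = 144 ≡ 12, 10^8 ≡ 12² = 144 ≡ 12, 10^16 ≡ 12² = 144 ≡ 12. So 10^16 ≡ 12 (mod 22).
σ(12): Repeated squaring mod 22: 12^1 ≡ 12, 12^2 ≡ 12² = 144 ≡ 12, 12^4 ≡ 12² = 144 ≡ 12, 12^8 ≡ 12² = 144 ≡ 12, 12^16 ≡ 12² = 144 ≡ 12. So 12^16 ≡ 12 (mod 22).
So σ(10) = σ(12) = 12 while 10 ≠ 12, hence σ is not injective.
A non-injective map from the 22-element set ℤ_{22} to itself takes at most 21 distinct values, so it cannot be surjective. Thus σ is not surjective.
Since σ is not surjective, we determine |image(σ)|. Computing x^16 mod 22 for each x (by repeated squaring, reducing mod 22 at every step), the values σ(0), σ(1), …, σ(21) are: 0, 1, 20, 3, 4, 5, 16, 15, 14, 9, 12, 11, 12, 9, 14, 15, 16, 5, 4, 3, 20, 1.
The distinct values are {0, 1, 3, 4, 5, 9, 11, 12, 14, 15, 16, 20}; there are 12 of them.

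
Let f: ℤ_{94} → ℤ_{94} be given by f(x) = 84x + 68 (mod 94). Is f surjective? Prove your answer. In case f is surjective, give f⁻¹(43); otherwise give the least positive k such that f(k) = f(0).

47

Recall that surjectivity means every element of the codomain has a preimage under f.
Since gcd(84, 94) = 2, we have 84x ≡ 0 (mod 2) for all x, so f(x) ≡ 0 (mod 2).
But 1 ≢ 0 (mod 2), so 1 ∈ ℤ_{94} has no preimage. Hence f is not surjective.
Since f is not surjective, we find the least positive k with f(k) = f(0): this means 84k ≡ 0 (mod 94), i.e. 94 ∣ 84k. Since gcd(84, 94) = 2, dividing through by 2 this holds exactly when 47 ∣ 42k, and as gcd(42, 47) = 1, exactly when 47 ∣ k.
The smallest positive such k is 47.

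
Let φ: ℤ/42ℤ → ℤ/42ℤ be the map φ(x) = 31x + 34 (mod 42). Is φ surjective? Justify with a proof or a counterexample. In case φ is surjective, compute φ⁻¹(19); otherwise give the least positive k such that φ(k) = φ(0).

Since gcd(31, 42) = 1, 31 is invertible modulo 42. Euclid's algorithm: 42 = 1·31 + 11, 31 = 2·11 + 9, 11 = 1·9 + 2, 9 = 4·2 + 1; back-substituting gives 1 = 19·31 − 14·42, so 31⁻¹ ≡ 19 (mod 42).
Then y ↦ 19(y − 34) is a two-sided inverse to φ, so every y ∈ ℤ/42ℤ has a preimage.
Thus φ is surjective.
Since φ is surjective, we find φ⁻¹(19): we need 31x ≡ 19 − 34 ≡ 27 (mod 42). Using 31⁻¹ = 19: x ≡ 19·27 = 513 = 12·42 + 9, so x = 9.
Check: φ(9) = 31·9 + 34 = 313 = 7·42 + 19 ≡ 19 (mod 42).

9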